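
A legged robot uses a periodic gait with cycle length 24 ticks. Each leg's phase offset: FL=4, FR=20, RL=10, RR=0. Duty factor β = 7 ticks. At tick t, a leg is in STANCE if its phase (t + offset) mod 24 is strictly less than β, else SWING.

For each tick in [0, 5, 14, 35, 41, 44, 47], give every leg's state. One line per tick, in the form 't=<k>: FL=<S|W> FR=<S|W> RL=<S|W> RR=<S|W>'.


t=0: phase=(4,20,10,0) vs β=7 → FL=S FR=W RL=W RR=S
t=5: phase=(9,1,15,5) vs β=7 → FL=W FR=S RL=W RR=S
t=14: phase=(18,10,0,14) vs β=7 → FL=W FR=W RL=S RR=W
t=35: phase=(15,7,21,11) vs β=7 → FL=W FR=W RL=W RR=W
t=41: phase=(21,13,3,17) vs β=7 → FL=W FR=W RL=S RR=W
t=44: phase=(0,16,6,20) vs β=7 → FL=S FR=W RL=S RR=W
t=47: phase=(3,19,9,23) vs β=7 → FL=S FR=W RL=W RR=W

t=0: FL=S FR=W RL=W RR=S
t=5: FL=W FR=S RL=W RR=S
t=14: FL=W FR=W RL=S RR=W
t=35: FL=W FR=W RL=W RR=W
t=41: FL=W FR=W RL=S RR=W
t=44: FL=S FR=W RL=S RR=W
t=47: FL=S FR=W RL=W RR=W


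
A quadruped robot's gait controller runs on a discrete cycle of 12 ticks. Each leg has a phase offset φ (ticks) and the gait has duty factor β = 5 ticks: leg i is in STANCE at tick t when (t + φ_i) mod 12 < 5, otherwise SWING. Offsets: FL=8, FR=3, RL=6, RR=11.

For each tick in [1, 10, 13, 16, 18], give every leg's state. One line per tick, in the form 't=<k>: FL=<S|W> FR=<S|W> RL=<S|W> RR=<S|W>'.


t=1: phase=(9,4,7,0) vs β=5 → FL=W FR=S RL=W RR=S
t=10: phase=(6,1,4,9) vs β=5 → FL=W FR=S RL=S RR=W
t=13: phase=(9,4,7,0) vs β=5 → FL=W FR=S RL=W RR=S
t=16: phase=(0,7,10,3) vs β=5 → FL=S FR=W RL=W RR=S
t=18: phase=(2,9,0,5) vs β=5 → FL=S FR=W RL=S RR=W

t=1: FL=W FR=S RL=W RR=S
t=10: FL=W FR=S RL=S RR=W
t=13: FL=W FR=S RL=W RR=S
t=16: FL=S FR=W RL=W RR=S
t=18: FL=S FR=W RL=S RR=W


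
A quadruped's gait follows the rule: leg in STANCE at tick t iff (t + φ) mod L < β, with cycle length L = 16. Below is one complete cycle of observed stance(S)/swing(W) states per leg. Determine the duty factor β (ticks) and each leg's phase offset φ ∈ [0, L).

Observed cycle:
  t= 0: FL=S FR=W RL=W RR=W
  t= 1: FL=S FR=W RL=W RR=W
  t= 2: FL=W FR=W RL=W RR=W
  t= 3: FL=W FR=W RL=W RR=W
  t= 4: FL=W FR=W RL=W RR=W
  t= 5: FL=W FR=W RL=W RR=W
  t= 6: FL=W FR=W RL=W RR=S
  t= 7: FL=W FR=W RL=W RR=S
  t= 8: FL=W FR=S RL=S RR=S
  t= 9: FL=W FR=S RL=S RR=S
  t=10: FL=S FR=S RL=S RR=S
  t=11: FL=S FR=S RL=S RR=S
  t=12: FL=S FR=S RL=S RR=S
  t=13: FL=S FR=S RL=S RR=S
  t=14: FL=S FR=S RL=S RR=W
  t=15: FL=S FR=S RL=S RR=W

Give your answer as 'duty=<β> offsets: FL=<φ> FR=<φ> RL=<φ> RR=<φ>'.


duty=8 offsets: FL=6 FR=8 RL=8 RR=10

duty β = stance ticks per leg = 8
FL: stance ticks = 8; W→S at t=10 → φ=6
FR: stance ticks = 8; W→S at t=8 → φ=8
RL: stance ticks = 8; W→S at t=8 → φ=8
RR: stance ticks = 8; W→S at t=6 → φ=10


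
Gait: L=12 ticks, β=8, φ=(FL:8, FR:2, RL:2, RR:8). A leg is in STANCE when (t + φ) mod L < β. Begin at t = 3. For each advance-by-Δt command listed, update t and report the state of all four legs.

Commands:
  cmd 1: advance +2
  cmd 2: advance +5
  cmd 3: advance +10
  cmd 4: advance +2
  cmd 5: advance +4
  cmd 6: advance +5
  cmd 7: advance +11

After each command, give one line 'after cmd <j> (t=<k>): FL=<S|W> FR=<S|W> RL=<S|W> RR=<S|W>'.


start t=3: FL=W FR=S RL=S RR=W
cmd 1: advance +2 → t=5, phase=(1,7,7,1) → FL=S FR=S RL=S RR=S
cmd 2: advance +5 → t=10, phase=(6,0,0,6) → FL=S FR=S RL=S RR=S
cmd 3: advance +10 → t=20, phase=(4,10,10,4) → FL=S FR=W RL=W RR=S
cmd 4: advance +2 → t=22, phase=(6,0,0,6) → FL=S FR=S RL=S RR=S
cmd 5: advance +4 → t=26, phase=(10,4,4,10) → FL=W FR=S RL=S RR=W
cmd 6: advance +5 → t=31, phase=(3,9,9,3) → FL=S FR=W RL=W RR=S
cmd 7: advance +11 → t=42, phase=(2,8,8,2) → FL=S FR=W RL=W RR=S

after cmd 1 (t=5): FL=S FR=S RL=S RR=S
after cmd 2 (t=10): FL=S FR=S RL=S RR=S
after cmd 3 (t=20): FL=S FR=W RL=W RR=S
after cmd 4 (t=22): FL=S FR=S RL=S RR=S
after cmd 5 (t=26): FL=W FR=S RL=S RR=W
after cmd 6 (t=31): FL=S FR=W RL=W RR=S
after cmd 7 (t=42): FL=S FR=W RL=W RR=S


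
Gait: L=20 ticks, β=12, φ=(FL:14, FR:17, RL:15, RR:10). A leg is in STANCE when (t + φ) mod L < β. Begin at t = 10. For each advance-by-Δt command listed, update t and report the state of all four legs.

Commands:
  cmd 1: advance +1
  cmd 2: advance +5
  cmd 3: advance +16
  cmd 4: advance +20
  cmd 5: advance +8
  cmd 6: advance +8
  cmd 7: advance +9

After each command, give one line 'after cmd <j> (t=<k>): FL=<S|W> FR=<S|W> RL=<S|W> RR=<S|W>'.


start t=10: FL=S FR=S RL=S RR=S
cmd 1: advance +1 → t=11, phase=(5,8,6,1) → FL=S FR=S RL=S RR=S
cmd 2: advance +5 → t=16, phase=(10,13,11,6) → FL=S FR=W RL=S RR=S
cmd 3: advance +16 → t=32, phase=(6,9,7,2) → FL=S FR=S RL=S RR=S
cmd 4: advance +20 → t=52, phase=(6,9,7,2) → FL=S FR=S RL=S RR=S
cmd 5: advance +8 → t=60, phase=(14,17,15,10) → FL=W FR=W RL=W RR=S
cmd 6: advance +8 → t=68, phase=(2,5,3,18) → FL=S FR=S RL=S RR=W
cmd 7: advance +9 → t=77, phase=(11,14,12,7) → FL=S FR=W RL=W RR=S

after cmd 1 (t=11): FL=S FR=S RL=S RR=S
after cmd 2 (t=16): FL=S FR=W RL=S RR=S
after cmd 3 (t=32): FL=S FR=S RL=S RR=S
after cmd 4 (t=52): FL=S FR=S RL=S RR=S
after cmd 5 (t=60): FL=W FR=W RL=W RR=S
after cmd 6 (t=68): FL=S FR=S RL=S RR=W
after cmd 7 (t=77): FL=S FR=W RL=W RR=S


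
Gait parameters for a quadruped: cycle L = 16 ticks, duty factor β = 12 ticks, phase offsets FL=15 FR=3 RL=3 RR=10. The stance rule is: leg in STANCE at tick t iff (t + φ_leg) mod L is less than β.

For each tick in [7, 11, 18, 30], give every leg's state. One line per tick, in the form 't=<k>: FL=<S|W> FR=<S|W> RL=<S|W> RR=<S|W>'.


t=7: FL=S FR=S RL=S RR=S
t=11: FL=S FR=W RL=W RR=S
t=18: FL=S FR=S RL=S RR=W
t=30: FL=W FR=S RL=S RR=S

t=7: phase=(6,10,10,1) vs β=12 → FL=S FR=S RL=S RR=S
t=11: phase=(10,14,14,5) vs β=12 → FL=S FR=W RL=W RR=S
t=18: phase=(1,5,5,12) vs β=12 → FL=S FR=S RL=S RR=W
t=30: phase=(13,1,1,8) vs β=12 → FL=W FR=S RL=S RR=S


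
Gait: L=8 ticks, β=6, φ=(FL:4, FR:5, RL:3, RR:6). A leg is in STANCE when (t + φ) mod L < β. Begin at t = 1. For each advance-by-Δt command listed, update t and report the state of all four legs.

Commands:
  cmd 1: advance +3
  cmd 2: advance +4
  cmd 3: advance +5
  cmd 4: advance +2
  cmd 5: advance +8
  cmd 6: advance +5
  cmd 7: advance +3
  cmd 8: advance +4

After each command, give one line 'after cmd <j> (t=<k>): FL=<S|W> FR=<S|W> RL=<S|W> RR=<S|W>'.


start t=1: FL=S FR=W RL=S RR=W
cmd 1: advance +3 → t=4, phase=(0,1,7,2) → FL=S FR=S RL=W RR=S
cmd 2: advance +4 → t=8, phase=(4,5,3,6) → FL=S FR=S RL=S RR=W
cmd 3: advance +5 → t=13, phase=(1,2,0,3) → FL=S FR=S RL=S RR=S
cmd 4: advance +2 → t=15, phase=(3,4,2,5) → FL=S FR=S RL=S RR=S
cmd 5: advance +8 → t=23, phase=(3,4,2,5) → FL=S FR=S RL=S RR=S
cmd 6: advance +5 → t=28, phase=(0,1,7,2) → FL=S FR=S RL=W RR=S
cmd 7: advance +3 → t=31, phase=(3,4,2,5) → FL=S FR=S RL=S RR=S
cmd 8: advance +4 → t=35, phase=(7,0,6,1) → FL=W FR=S RL=W RR=S

after cmd 1 (t=4): FL=S FR=S RL=W RR=S
after cmd 2 (t=8): FL=S FR=S RL=S RR=W
after cmd 3 (t=13): FL=S FR=S RL=S RR=S
after cmd 4 (t=15): FL=S FR=S RL=S RR=S
after cmd 5 (t=23): FL=S FR=S RL=S RR=S
after cmd 6 (t=28): FL=S FR=S RL=W RR=S
after cmd 7 (t=31): FL=S FR=S RL=S RR=S
after cmd 8 (t=35): FL=W FR=S RL=W RR=S


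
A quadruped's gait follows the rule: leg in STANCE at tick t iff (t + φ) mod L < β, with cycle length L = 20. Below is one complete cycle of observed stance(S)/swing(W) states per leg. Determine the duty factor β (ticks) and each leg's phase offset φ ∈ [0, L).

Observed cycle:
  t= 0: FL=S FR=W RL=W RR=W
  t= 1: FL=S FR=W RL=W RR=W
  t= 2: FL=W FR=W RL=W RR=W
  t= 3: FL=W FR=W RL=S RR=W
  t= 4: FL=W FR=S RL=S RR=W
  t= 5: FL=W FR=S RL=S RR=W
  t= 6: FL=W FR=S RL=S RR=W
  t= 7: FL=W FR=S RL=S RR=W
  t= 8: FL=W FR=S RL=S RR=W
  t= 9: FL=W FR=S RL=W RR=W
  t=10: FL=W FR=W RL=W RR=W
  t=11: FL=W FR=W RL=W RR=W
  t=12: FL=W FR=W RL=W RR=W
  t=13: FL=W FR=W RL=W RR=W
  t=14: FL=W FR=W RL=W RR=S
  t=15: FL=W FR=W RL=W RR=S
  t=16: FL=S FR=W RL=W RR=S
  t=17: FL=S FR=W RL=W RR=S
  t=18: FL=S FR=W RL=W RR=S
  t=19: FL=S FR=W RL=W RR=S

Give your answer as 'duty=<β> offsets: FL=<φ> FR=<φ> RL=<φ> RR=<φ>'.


duty=6 offsets: FL=4 FR=16 RL=17 RR=6

duty β = stance ticks per leg = 6
FL: stance ticks = 6; W→S at t=16 → φ=4
FR: stance ticks = 6; W→S at t=4 → φ=16
RL: stance ticks = 6; W→S at t=3 → φ=17
RR: stance ticks = 6; W→S at t=14 → φ=6


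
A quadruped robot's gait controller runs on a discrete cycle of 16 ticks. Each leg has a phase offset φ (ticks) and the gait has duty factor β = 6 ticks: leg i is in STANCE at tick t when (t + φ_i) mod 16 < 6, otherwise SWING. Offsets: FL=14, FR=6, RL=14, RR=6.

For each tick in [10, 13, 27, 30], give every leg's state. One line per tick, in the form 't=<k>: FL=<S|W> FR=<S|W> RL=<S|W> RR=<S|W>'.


t=10: phase=(8,0,8,0) vs β=6 → FL=W FR=S RL=W RR=S
t=13: phase=(11,3,11,3) vs β=6 → FL=W FR=S RL=W RR=S
t=27: phase=(9,1,9,1) vs β=6 → FL=W FR=S RL=W RR=S
t=30: phase=(12,4,12,4) vs β=6 → FL=W FR=S RL=W RR=S

t=10: FL=W FR=S RL=W RR=S
t=13: FL=W FR=S RL=W RR=S
t=27: FL=W FR=S RL=W RR=S
t=30: FL=W FR=S RL=W RR=S


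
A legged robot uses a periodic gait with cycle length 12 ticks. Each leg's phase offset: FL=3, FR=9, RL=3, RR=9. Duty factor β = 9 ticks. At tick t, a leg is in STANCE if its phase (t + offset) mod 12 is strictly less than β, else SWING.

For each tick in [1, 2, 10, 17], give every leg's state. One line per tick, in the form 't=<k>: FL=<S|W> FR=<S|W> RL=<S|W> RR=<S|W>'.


t=1: phase=(4,10,4,10) vs β=9 → FL=S FR=W RL=S RR=W
t=2: phase=(5,11,5,11) vs β=9 → FL=S FR=W RL=S RR=W
t=10: phase=(1,7,1,7) vs β=9 → FL=S FR=S RL=S RR=S
t=17: phase=(8,2,8,2) vs β=9 → FL=S FR=S RL=S RR=S

t=1: FL=S FR=W RL=S RR=W
t=2: FL=S FR=W RL=S RR=W
t=10: FL=S FR=S RL=S RR=S
t=17: FL=S FR=S RL=S RR=S


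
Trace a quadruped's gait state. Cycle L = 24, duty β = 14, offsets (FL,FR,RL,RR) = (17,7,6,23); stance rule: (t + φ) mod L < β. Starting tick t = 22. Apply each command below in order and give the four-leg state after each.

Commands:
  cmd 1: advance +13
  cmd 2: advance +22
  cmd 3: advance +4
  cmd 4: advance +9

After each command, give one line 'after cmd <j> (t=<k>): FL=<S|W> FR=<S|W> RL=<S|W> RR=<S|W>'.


start t=22: FL=W FR=S RL=S RR=W
cmd 1: advance +13 → t=35, phase=(4,18,17,10) → FL=S FR=W RL=W RR=S
cmd 2: advance +22 → t=57, phase=(2,16,15,8) → FL=S FR=W RL=W RR=S
cmd 3: advance +4 → t=61, phase=(6,20,19,12) → FL=S FR=W RL=W RR=S
cmd 4: advance +9 → t=70, phase=(15,5,4,21) → FL=W FR=S RL=S RR=W

after cmd 1 (t=35): FL=S FR=W RL=W RR=S
after cmd 2 (t=57): FL=S FR=W RL=W RR=S
after cmd 3 (t=61): FL=S FR=W RL=W RR=S
after cmd 4 (t=70): FL=W FR=S RL=S RR=W


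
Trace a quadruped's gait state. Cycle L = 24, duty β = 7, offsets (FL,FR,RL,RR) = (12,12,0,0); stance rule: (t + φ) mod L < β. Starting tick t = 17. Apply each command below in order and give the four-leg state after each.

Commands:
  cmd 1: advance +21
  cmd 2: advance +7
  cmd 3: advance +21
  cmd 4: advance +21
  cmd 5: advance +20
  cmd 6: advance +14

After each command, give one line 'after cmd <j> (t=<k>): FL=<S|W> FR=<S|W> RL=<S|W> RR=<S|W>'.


start t=17: FL=S FR=S RL=W RR=W
cmd 1: advance +21 → t=38, phase=(2,2,14,14) → FL=S FR=S RL=W RR=W
cmd 2: advance +7 → t=45, phase=(9,9,21,21) → FL=W FR=W RL=W RR=W
cmd 3: advance +21 → t=66, phase=(6,6,18,18) → FL=S FR=S RL=W RR=W
cmd 4: advance +21 → t=87, phase=(3,3,15,15) → FL=S FR=S RL=W RR=W
cmd 5: advance +20 → t=107, phase=(23,23,11,11) → FL=W FR=W RL=W RR=W
cmd 6: advance +14 → t=121, phase=(13,13,1,1) → FL=W FR=W RL=S RR=S

after cmd 1 (t=38): FL=S FR=S RL=W RR=W
after cmd 2 (t=45): FL=W FR=W RL=W RR=W
after cmd 3 (t=66): FL=S FR=S RL=W RR=W
after cmd 4 (t=87): FL=S FR=S RL=W RR=W
after cmd 5 (t=107): FL=W FR=W RL=W RR=W
after cmd 6 (t=121): FL=W FR=W RL=S RR=S


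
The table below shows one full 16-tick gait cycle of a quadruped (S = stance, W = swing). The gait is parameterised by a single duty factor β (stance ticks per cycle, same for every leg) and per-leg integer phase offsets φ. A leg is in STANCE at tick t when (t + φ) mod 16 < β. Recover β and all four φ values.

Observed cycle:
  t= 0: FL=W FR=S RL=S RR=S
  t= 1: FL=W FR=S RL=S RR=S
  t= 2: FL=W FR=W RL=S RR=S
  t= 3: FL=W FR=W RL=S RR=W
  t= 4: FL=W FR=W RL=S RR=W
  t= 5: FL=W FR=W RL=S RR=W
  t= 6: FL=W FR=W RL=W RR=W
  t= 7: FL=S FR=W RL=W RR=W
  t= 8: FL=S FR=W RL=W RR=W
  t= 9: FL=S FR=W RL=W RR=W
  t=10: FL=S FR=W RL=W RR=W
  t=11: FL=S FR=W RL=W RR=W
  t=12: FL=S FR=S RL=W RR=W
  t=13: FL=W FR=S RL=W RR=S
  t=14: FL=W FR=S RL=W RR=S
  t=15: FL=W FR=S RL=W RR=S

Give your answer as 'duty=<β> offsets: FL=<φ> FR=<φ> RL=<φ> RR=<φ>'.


duty=6 offsets: FL=9 FR=4 RL=0 RR=3

duty β = stance ticks per leg = 6
FL: stance ticks = 6; W→S at t=7 → φ=9
FR: stance ticks = 6; W→S at t=12 → φ=4
RL: stance ticks = 6; W→S at t=0 → φ=0
RR: stance ticks = 6; W→S at t=13 → φ=3


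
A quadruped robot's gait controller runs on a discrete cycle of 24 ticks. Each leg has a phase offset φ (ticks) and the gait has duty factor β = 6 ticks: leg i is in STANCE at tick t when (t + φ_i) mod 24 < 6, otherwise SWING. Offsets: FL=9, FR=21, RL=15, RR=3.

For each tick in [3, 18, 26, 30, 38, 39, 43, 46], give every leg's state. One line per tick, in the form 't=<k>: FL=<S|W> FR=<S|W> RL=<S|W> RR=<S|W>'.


t=3: FL=W FR=S RL=W RR=W
t=18: FL=S FR=W RL=W RR=W
t=26: FL=W FR=W RL=W RR=S
t=30: FL=W FR=S RL=W RR=W
t=38: FL=W FR=W RL=S RR=W
t=39: FL=S FR=W RL=W RR=W
t=43: FL=S FR=W RL=W RR=W
t=46: FL=W FR=W RL=W RR=S

t=3: phase=(12,0,18,6) vs β=6 → FL=W FR=S RL=W RR=W
t=18: phase=(3,15,9,21) vs β=6 → FL=S FR=W RL=W RR=W
t=26: phase=(11,23,17,5) vs β=6 → FL=W FR=W RL=W RR=S
t=30: phase=(15,3,21,9) vs β=6 → FL=W FR=S RL=W RR=W
t=38: phase=(23,11,5,17) vs β=6 → FL=W FR=W RL=S RR=W
t=39: phase=(0,12,6,18) vs β=6 → FL=S FR=W RL=W RR=W
t=43: phase=(4,16,10,22) vs β=6 → FL=S FR=W RL=W RR=W
t=46: phase=(7,19,13,1) vs β=6 → FL=W FR=W RL=W RR=S


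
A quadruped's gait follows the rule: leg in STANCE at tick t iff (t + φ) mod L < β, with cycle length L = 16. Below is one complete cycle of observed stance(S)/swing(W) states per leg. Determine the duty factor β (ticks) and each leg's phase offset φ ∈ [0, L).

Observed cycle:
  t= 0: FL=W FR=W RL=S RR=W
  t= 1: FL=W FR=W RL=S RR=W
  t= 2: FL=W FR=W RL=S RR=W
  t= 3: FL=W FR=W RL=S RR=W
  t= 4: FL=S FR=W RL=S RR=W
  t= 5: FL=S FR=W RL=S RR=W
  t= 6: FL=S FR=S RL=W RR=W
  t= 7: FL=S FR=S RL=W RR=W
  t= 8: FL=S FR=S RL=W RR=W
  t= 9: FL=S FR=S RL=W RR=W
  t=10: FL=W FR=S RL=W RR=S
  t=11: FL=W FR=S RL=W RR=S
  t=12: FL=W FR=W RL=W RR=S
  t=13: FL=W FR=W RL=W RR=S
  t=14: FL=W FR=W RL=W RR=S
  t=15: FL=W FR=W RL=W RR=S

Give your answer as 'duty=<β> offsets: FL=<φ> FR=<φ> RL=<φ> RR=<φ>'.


duty=6 offsets: FL=12 FR=10 RL=0 RR=6

duty β = stance ticks per leg = 6
FL: stance ticks = 6; W→S at t=4 → φ=12
FR: stance ticks = 6; W→S at t=6 → φ=10
RL: stance ticks = 6; W→S at t=0 → φ=0
RR: stance ticks = 6; W→S at t=10 → φ=6


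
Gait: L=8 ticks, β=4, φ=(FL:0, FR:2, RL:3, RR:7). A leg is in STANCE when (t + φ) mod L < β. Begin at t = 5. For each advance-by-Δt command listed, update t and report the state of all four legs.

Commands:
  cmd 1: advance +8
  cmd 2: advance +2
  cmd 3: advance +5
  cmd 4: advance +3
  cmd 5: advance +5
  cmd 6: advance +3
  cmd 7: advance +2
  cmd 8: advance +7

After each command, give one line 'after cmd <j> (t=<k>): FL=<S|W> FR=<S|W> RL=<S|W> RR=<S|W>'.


start t=5: FL=W FR=W RL=S RR=W
cmd 1: advance +8 → t=13, phase=(5,7,0,4) → FL=W FR=W RL=S RR=W
cmd 2: advance +2 → t=15, phase=(7,1,2,6) → FL=W FR=S RL=S RR=W
cmd 3: advance +5 → t=20, phase=(4,6,7,3) → FL=W FR=W RL=W RR=S
cmd 4: advance +3 → t=23, phase=(7,1,2,6) → FL=W FR=S RL=S RR=W
cmd 5: advance +5 → t=28, phase=(4,6,7,3) → FL=W FR=W RL=W RR=S
cmd 6: advance +3 → t=31, phase=(7,1,2,6) → FL=W FR=S RL=S RR=W
cmd 7: advance +2 → t=33, phase=(1,3,4,0) → FL=S FR=S RL=W RR=S
cmd 8: advance +7 → t=40, phase=(0,2,3,7) → FL=S FR=S RL=S RR=W

after cmd 1 (t=13): FL=W FR=W RL=S RR=W
after cmd 2 (t=15): FL=W FR=S RL=S RR=W
after cmd 3 (t=20): FL=W FR=W RL=W RR=S
after cmd 4 (t=23): FL=W FR=S RL=S RR=W
after cmd 5 (t=28): FL=W FR=W RL=W RR=S
after cmd 6 (t=31): FL=W FR=S RL=S RR=W
after cmd 7 (t=33): FL=S FR=S RL=W RR=S
after cmd 8 (t=40): FL=S FR=S RL=S RR=W


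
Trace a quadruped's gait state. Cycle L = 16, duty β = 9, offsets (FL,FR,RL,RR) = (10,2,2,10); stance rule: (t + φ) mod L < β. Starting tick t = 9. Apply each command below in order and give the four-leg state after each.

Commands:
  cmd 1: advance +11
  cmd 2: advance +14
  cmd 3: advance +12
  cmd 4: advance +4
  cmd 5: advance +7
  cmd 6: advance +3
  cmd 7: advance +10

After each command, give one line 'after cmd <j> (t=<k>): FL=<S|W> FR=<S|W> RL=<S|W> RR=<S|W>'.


start t=9: FL=S FR=W RL=W RR=S
cmd 1: advance +11 → t=20, phase=(14,6,6,14) → FL=W FR=S RL=S RR=W
cmd 2: advance +14 → t=34, phase=(12,4,4,12) → FL=W FR=S RL=S RR=W
cmd 3: advance +12 → t=46, phase=(8,0,0,8) → FL=S FR=S RL=S RR=S
cmd 4: advance +4 → t=50, phase=(12,4,4,12) → FL=W FR=S RL=S RR=W
cmd 5: advance +7 → t=57, phase=(3,11,11,3) → FL=S FR=W RL=W RR=S
cmd 6: advance +3 → t=60, phase=(6,14,14,6) → FL=S FR=W RL=W RR=S
cmd 7: advance +10 → t=70, phase=(0,8,8,0) → FL=S FR=S RL=S RR=S

after cmd 1 (t=20): FL=W FR=S RL=S RR=W
after cmd 2 (t=34): FL=W FR=S RL=S RR=W
after cmd 3 (t=46): FL=S FR=S RL=S RR=S
after cmd 4 (t=50): FL=W FR=S RL=S RR=W
after cmd 5 (t=57): FL=S FR=W RL=W RR=S
after cmd 6 (t=60): FL=S FR=W RL=W RR=S
after cmd 7 (t=70): FL=S FR=S RL=S RR=S


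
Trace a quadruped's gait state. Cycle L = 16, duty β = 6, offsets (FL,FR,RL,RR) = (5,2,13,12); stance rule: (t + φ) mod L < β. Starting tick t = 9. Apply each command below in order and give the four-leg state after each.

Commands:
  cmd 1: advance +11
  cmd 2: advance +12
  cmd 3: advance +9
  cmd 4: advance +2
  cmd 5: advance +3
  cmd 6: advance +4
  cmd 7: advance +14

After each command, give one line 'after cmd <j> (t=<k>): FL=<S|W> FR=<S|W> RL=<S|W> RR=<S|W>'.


after cmd 1 (t=20): FL=W FR=W RL=S RR=S
after cmd 2 (t=32): FL=S FR=S RL=W RR=W
after cmd 3 (t=41): FL=W FR=W RL=W RR=S
after cmd 4 (t=43): FL=S FR=W RL=W RR=W
after cmd 5 (t=46): FL=S FR=S RL=W RR=W
after cmd 6 (t=50): FL=W FR=S RL=W RR=W
after cmd 7 (t=64): FL=S FR=S RL=W RR=W

start t=9: FL=W FR=W RL=W RR=S
cmd 1: advance +11 → t=20, phase=(9,6,1,0) → FL=W FR=W RL=S RR=S
cmd 2: advance +12 → t=32, phase=(5,2,13,12) → FL=S FR=S RL=W RR=W
cmd 3: advance +9 → t=41, phase=(14,11,6,5) → FL=W FR=W RL=W RR=S
cmd 4: advance +2 → t=43, phase=(0,13,8,7) → FL=S FR=W RL=W RR=W
cmd 5: advance +3 → t=46, phase=(3,0,11,10) → FL=S FR=S RL=W RR=W
cmd 6: advance +4 → t=50, phase=(7,4,15,14) → FL=W FR=S RL=W RR=W
cmd 7: advance +14 → t=64, phase=(5,2,13,12) → FL=S FR=S RL=W RR=W


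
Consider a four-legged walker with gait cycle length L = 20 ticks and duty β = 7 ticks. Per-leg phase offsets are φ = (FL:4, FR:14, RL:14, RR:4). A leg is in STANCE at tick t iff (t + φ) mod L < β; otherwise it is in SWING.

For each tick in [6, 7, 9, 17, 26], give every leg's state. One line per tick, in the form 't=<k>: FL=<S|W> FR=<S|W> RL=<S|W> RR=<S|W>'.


t=6: phase=(10,0,0,10) vs β=7 → FL=W FR=S RL=S RR=W
t=7: phase=(11,1,1,11) vs β=7 → FL=W FR=S RL=S RR=W
t=9: phase=(13,3,3,13) vs β=7 → FL=W FR=S RL=S RR=W
t=17: phase=(1,11,11,1) vs β=7 → FL=S FR=W RL=W RR=S
t=26: phase=(10,0,0,10) vs β=7 → FL=W FR=S RL=S RR=W

t=6: FL=W FR=S RL=S RR=W
t=7: FL=W FR=S RL=S RR=W
t=9: FL=W FR=S RL=S RR=W
t=17: FL=S FR=W RL=W RR=S
t=26: FL=W FR=S RL=S RR=W


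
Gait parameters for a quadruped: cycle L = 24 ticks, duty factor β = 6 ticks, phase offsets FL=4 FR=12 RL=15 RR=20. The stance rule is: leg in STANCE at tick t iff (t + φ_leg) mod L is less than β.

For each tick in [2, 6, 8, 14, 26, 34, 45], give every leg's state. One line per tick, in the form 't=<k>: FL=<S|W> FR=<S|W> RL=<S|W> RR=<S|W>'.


t=2: phase=(6,14,17,22) vs β=6 → FL=W FR=W RL=W RR=W
t=6: phase=(10,18,21,2) vs β=6 → FL=W FR=W RL=W RR=S
t=8: phase=(12,20,23,4) vs β=6 → FL=W FR=W RL=W RR=S
t=14: phase=(18,2,5,10) vs β=6 → FL=W FR=S RL=S RR=W
t=26: phase=(6,14,17,22) vs β=6 → FL=W FR=W RL=W RR=W
t=34: phase=(14,22,1,6) vs β=6 → FL=W FR=W RL=S RR=W
t=45: phase=(1,9,12,17) vs β=6 → FL=S FR=W RL=W RR=W

t=2: FL=W FR=W RL=W RR=W
t=6: FL=W FR=W RL=W RR=S
t=8: FL=W FR=W RL=W RR=S
t=14: FL=W FR=S RL=S RR=W
t=26: FL=W FR=W RL=W RR=W
t=34: FL=W FR=W RL=S RR=W
t=45: FL=S FR=W RL=W RR=W


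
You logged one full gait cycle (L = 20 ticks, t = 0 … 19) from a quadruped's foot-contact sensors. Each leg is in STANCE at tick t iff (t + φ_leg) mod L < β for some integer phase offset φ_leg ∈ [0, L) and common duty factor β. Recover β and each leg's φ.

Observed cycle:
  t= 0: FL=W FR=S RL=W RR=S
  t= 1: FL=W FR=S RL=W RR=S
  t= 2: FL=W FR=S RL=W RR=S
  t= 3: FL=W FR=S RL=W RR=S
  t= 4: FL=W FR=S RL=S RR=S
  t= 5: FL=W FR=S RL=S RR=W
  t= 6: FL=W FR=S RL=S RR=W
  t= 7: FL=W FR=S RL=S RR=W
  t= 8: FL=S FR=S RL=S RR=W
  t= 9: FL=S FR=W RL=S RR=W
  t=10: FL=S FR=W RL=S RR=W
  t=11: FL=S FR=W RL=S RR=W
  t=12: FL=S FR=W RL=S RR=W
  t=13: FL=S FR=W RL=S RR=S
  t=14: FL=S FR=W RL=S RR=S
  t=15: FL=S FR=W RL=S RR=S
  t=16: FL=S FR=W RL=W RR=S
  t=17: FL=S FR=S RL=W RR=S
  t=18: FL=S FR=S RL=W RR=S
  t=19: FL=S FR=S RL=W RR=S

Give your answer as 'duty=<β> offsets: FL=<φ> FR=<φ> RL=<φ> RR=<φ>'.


duty β = stance ticks per leg = 12
FL: stance ticks = 12; W→S at t=8 → φ=12
FR: stance ticks = 12; W→S at t=17 → φ=3
RL: stance ticks = 12; W→S at t=4 → φ=16
RR: stance ticks = 12; W→S at t=13 → φ=7

duty=12 offsets: FL=12 FR=3 RL=16 RR=7


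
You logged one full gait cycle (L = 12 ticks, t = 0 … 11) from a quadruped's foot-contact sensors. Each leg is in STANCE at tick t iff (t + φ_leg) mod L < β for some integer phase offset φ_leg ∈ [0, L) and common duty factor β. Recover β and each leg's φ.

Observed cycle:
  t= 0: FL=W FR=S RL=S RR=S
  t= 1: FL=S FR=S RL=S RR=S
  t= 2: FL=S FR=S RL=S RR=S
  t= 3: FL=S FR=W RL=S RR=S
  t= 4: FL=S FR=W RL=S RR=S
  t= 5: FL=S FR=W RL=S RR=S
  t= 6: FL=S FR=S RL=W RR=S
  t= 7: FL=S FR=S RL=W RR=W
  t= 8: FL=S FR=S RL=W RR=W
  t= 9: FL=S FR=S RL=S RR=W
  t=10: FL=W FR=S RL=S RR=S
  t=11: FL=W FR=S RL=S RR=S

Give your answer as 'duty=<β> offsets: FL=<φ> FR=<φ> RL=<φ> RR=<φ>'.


duty=9 offsets: FL=11 FR=6 RL=3 RR=2

duty β = stance ticks per leg = 9
FL: stance ticks = 9; W→S at t=1 → φ=11
FR: stance ticks = 9; W→S at t=6 → φ=6
RL: stance ticks = 9; W→S at t=9 → φ=3
RR: stance ticks = 9; W→S at t=10 → φ=2


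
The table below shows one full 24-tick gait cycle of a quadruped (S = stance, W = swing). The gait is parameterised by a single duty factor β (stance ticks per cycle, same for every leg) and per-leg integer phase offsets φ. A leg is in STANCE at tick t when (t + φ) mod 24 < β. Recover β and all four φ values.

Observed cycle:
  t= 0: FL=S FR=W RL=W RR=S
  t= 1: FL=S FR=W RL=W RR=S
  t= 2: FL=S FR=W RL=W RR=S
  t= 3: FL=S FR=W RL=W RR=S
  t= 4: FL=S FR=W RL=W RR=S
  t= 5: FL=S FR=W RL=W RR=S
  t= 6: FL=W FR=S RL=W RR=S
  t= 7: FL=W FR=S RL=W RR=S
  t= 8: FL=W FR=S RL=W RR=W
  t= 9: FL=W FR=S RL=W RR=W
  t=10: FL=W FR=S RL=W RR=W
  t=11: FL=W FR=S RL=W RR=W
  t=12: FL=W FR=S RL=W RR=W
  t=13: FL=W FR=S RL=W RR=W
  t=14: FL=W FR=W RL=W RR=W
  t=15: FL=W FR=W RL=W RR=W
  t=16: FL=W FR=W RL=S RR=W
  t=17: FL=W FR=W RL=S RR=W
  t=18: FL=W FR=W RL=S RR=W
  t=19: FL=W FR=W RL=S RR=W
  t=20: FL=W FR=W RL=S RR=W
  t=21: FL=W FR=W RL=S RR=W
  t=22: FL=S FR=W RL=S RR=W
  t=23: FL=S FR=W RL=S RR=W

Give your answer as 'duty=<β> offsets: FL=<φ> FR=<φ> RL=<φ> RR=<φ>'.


duty β = stance ticks per leg = 8
FL: stance ticks = 8; W→S at t=22 → φ=2
FR: stance ticks = 8; W→S at t=6 → φ=18
RL: stance ticks = 8; W→S at t=16 → φ=8
RR: stance ticks = 8; W→S at t=0 → φ=0

duty=8 offsets: FL=2 FR=18 RL=8 RR=0


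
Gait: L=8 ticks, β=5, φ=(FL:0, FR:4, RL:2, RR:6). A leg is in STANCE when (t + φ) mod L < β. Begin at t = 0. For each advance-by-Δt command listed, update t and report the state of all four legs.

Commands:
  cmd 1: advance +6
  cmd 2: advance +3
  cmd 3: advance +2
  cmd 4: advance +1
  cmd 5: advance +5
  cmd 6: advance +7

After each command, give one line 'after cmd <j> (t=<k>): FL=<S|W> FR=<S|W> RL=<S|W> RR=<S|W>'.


start t=0: FL=S FR=S RL=S RR=W
cmd 1: advance +6 → t=6, phase=(6,2,0,4) → FL=W FR=S RL=S RR=S
cmd 2: advance +3 → t=9, phase=(1,5,3,7) → FL=S FR=W RL=S RR=W
cmd 3: advance +2 → t=11, phase=(3,7,5,1) → FL=S FR=W RL=W RR=S
cmd 4: advance +1 → t=12, phase=(4,0,6,2) → FL=S FR=S RL=W RR=S
cmd 5: advance +5 → t=17, phase=(1,5,3,7) → FL=S FR=W RL=S RR=W
cmd 6: advance +7 → t=24, phase=(0,4,2,6) → FL=S FR=S RL=S RR=W

after cmd 1 (t=6): FL=W FR=S RL=S RR=S
after cmd 2 (t=9): FL=S FR=W RL=S RR=W
after cmd 3 (t=11): FL=S FR=W RL=W RR=S
after cmd 4 (t=12): FL=S FR=S RL=W RR=S
after cmd 5 (t=17): FL=S FR=W RL=S RR=W
after cmd 6 (t=24): FL=S FR=S RL=S RR=W


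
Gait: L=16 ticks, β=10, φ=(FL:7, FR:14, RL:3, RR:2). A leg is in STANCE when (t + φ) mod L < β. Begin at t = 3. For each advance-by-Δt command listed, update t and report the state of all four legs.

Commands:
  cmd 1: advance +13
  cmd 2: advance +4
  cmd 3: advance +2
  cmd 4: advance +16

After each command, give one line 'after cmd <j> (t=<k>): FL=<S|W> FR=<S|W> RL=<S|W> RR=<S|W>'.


start t=3: FL=W FR=S RL=S RR=S
cmd 1: advance +13 → t=16, phase=(7,14,3,2) → FL=S FR=W RL=S RR=S
cmd 2: advance +4 → t=20, phase=(11,2,7,6) → FL=W FR=S RL=S RR=S
cmd 3: advance +2 → t=22, phase=(13,4,9,8) → FL=W FR=S RL=S RR=S
cmd 4: advance +16 → t=38, phase=(13,4,9,8) → FL=W FR=S RL=S RR=S

after cmd 1 (t=16): FL=S FR=W RL=S RR=S
after cmd 2 (t=20): FL=W FR=S RL=S RR=S
after cmd 3 (t=22): FL=W FR=S RL=S RR=S
after cmd 4 (t=38): FL=W FR=S RL=S RR=S


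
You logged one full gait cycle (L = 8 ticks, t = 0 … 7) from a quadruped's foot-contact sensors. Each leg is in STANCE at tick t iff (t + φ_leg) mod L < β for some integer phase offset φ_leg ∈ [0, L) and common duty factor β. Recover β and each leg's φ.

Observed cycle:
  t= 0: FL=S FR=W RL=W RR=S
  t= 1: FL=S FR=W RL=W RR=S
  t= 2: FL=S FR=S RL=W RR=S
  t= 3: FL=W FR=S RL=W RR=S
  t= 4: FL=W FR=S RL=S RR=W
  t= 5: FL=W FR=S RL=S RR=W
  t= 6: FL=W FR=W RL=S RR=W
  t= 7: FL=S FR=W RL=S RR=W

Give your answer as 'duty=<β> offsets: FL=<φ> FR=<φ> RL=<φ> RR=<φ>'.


duty β = stance ticks per leg = 4
FL: stance ticks = 4; W→S at t=7 → φ=1
FR: stance ticks = 4; W→S at t=2 → φ=6
RL: stance ticks = 4; W→S at t=4 → φ=4
RR: stance ticks = 4; W→S at t=0 → φ=0

duty=4 offsets: FL=1 FR=6 RL=4 RR=0


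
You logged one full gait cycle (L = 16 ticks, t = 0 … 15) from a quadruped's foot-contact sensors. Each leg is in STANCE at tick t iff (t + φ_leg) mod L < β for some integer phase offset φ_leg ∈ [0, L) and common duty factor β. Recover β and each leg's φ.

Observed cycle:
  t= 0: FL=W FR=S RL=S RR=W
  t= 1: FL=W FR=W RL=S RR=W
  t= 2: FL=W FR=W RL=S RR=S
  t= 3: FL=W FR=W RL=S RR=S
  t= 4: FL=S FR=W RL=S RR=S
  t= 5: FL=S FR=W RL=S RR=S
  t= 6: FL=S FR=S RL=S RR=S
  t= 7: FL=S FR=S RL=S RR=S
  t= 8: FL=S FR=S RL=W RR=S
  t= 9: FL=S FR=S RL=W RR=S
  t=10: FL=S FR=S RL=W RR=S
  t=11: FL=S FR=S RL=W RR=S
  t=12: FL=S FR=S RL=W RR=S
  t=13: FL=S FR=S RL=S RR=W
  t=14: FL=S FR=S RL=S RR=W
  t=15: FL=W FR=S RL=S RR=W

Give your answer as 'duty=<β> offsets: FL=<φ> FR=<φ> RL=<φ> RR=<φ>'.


duty β = stance ticks per leg = 11
FL: stance ticks = 11; W→S at t=4 → φ=12
FR: stance ticks = 11; W→S at t=6 → φ=10
RL: stance ticks = 11; W→S at t=13 → φ=3
RR: stance ticks = 11; W→S at t=2 → φ=14

duty=11 offsets: FL=12 FR=10 RL=3 RR=14


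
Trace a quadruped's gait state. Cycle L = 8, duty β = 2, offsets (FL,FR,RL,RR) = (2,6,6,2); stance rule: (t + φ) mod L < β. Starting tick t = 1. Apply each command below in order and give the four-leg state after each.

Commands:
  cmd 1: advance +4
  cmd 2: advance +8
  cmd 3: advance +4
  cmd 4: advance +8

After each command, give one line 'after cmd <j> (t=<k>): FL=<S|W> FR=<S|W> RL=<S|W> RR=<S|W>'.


start t=1: FL=W FR=W RL=W RR=W
cmd 1: advance +4 → t=5, phase=(7,3,3,7) → FL=W FR=W RL=W RR=W
cmd 2: advance +8 → t=13, phase=(7,3,3,7) → FL=W FR=W RL=W RR=W
cmd 3: advance +4 → t=17, phase=(3,7,7,3) → FL=W FR=W RL=W RR=W
cmd 4: advance +8 → t=25, phase=(3,7,7,3) → FL=W FR=W RL=W RR=W

after cmd 1 (t=5): FL=W FR=W RL=W RR=W
after cmd 2 (t=13): FL=W FR=W RL=W RR=W
after cmd 3 (t=17): FL=W FR=W RL=W RR=W
after cmd 4 (t=25): FL=W FR=W RL=W RR=W


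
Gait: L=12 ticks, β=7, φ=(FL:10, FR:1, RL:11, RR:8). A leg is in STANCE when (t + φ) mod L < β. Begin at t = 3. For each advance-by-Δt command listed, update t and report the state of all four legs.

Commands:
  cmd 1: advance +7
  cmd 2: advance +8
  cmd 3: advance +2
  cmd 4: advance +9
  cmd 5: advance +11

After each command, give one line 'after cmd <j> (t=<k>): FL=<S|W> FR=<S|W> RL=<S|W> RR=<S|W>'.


after cmd 1 (t=10): FL=W FR=W RL=W RR=S
after cmd 2 (t=18): FL=S FR=W RL=S RR=S
after cmd 3 (t=20): FL=S FR=W RL=W RR=S
after cmd 4 (t=29): FL=S FR=S RL=S RR=S
after cmd 5 (t=40): FL=S FR=S RL=S RR=S

start t=3: FL=S FR=S RL=S RR=W
cmd 1: advance +7 → t=10, phase=(8,11,9,6) → FL=W FR=W RL=W RR=S
cmd 2: advance +8 → t=18, phase=(4,7,5,2) → FL=S FR=W RL=S RR=S
cmd 3: advance +2 → t=20, phase=(6,9,7,4) → FL=S FR=W RL=W RR=S
cmd 4: advance +9 → t=29, phase=(3,6,4,1) → FL=S FR=S RL=S RR=S
cmd 5: advance +11 → t=40, phase=(2,5,3,0) → FL=S FR=S RL=S RR=S


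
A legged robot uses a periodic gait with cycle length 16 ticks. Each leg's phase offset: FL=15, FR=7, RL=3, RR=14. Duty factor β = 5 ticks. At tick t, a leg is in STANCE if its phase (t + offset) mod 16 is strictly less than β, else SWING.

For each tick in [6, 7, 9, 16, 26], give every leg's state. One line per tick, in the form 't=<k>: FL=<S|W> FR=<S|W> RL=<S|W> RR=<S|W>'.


t=6: phase=(5,13,9,4) vs β=5 → FL=W FR=W RL=W RR=S
t=7: phase=(6,14,10,5) vs β=5 → FL=W FR=W RL=W RR=W
t=9: phase=(8,0,12,7) vs β=5 → FL=W FR=S RL=W RR=W
t=16: phase=(15,7,3,14) vs β=5 → FL=W FR=W RL=S RR=W
t=26: phase=(9,1,13,8) vs β=5 → FL=W FR=S RL=W RR=W

t=6: FL=W FR=W RL=W RR=S
t=7: FL=W FR=W RL=W RR=W
t=9: FL=W FR=S RL=W RR=W
t=16: FL=W FR=W RL=S RR=W
t=26: FL=W FR=S RL=W RR=W


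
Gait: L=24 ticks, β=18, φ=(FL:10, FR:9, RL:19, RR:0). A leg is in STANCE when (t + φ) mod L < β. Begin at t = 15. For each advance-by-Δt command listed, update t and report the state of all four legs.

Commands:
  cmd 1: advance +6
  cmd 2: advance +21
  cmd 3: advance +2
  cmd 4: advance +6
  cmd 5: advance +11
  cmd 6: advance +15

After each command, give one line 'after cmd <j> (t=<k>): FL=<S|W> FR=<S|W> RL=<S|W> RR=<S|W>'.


start t=15: FL=S FR=S RL=S RR=S
cmd 1: advance +6 → t=21, phase=(7,6,16,21) → FL=S FR=S RL=S RR=W
cmd 2: advance +21 → t=42, phase=(4,3,13,18) → FL=S FR=S RL=S RR=W
cmd 3: advance +2 → t=44, phase=(6,5,15,20) → FL=S FR=S RL=S RR=W
cmd 4: advance +6 → t=50, phase=(12,11,21,2) → FL=S FR=S RL=W RR=S
cmd 5: advance +11 → t=61, phase=(23,22,8,13) → FL=W FR=W RL=S RR=S
cmd 6: advance +15 → t=76, phase=(14,13,23,4) → FL=S FR=S RL=W RR=S

after cmd 1 (t=21): FL=S FR=S RL=S RR=W
after cmd 2 (t=42): FL=S FR=S RL=S RR=W
after cmd 3 (t=44): FL=S FR=S RL=S RR=W
after cmd 4 (t=50): FL=S FR=S RL=W RR=S
after cmd 5 (t=61): FL=W FR=W RL=S RR=S
after cmd 6 (t=76): FL=S FR=S RL=W RR=S


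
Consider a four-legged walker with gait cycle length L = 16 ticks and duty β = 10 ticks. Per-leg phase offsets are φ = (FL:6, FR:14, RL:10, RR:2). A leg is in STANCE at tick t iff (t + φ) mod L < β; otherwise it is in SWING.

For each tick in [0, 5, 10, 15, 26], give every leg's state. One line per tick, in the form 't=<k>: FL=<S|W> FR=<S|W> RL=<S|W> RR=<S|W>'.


t=0: FL=S FR=W RL=W RR=S
t=5: FL=W FR=S RL=W RR=S
t=10: FL=S FR=S RL=S RR=W
t=15: FL=S FR=W RL=S RR=S
t=26: FL=S FR=S RL=S RR=W

t=0: phase=(6,14,10,2) vs β=10 → FL=S FR=W RL=W RR=S
t=5: phase=(11,3,15,7) vs β=10 → FL=W FR=S RL=W RR=S
t=10: phase=(0,8,4,12) vs β=10 → FL=S FR=S RL=S RR=W
t=15: phase=(5,13,9,1) vs β=10 → FL=S FR=W RL=S RR=S
t=26: phase=(0,8,4,12) vs β=10 → FL=S FR=S RL=S RR=W


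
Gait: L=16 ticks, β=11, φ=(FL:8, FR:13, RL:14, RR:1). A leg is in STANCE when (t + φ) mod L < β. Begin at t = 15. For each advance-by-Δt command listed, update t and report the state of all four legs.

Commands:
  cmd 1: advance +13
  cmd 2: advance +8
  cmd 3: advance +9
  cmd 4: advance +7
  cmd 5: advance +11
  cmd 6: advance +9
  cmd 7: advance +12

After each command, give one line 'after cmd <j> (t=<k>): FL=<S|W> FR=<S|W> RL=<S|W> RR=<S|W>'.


start t=15: FL=S FR=W RL=W RR=S
cmd 1: advance +13 → t=28, phase=(4,9,10,13) → FL=S FR=S RL=S RR=W
cmd 2: advance +8 → t=36, phase=(12,1,2,5) → FL=W FR=S RL=S RR=S
cmd 3: advance +9 → t=45, phase=(5,10,11,14) → FL=S FR=S RL=W RR=W
cmd 4: advance +7 → t=52, phase=(12,1,2,5) → FL=W FR=S RL=S RR=S
cmd 5: advance +11 → t=63, phase=(7,12,13,0) → FL=S FR=W RL=W RR=S
cmd 6: advance +9 → t=72, phase=(0,5,6,9) → FL=S FR=S RL=S RR=S
cmd 7: advance +12 → t=84, phase=(12,1,2,5) → FL=W FR=S RL=S RR=S

after cmd 1 (t=28): FL=S FR=S RL=S RR=W
after cmd 2 (t=36): FL=W FR=S RL=S RR=S
after cmd 3 (t=45): FL=S FR=S RL=W RR=W
after cmd 4 (t=52): FL=W FR=S RL=S RR=S
after cmd 5 (t=63): FL=S FR=W RL=W RR=S
after cmd 6 (t=72): FL=S FR=S RL=S RR=S
after cmd 7 (t=84): FL=W FR=S RL=S RR=S


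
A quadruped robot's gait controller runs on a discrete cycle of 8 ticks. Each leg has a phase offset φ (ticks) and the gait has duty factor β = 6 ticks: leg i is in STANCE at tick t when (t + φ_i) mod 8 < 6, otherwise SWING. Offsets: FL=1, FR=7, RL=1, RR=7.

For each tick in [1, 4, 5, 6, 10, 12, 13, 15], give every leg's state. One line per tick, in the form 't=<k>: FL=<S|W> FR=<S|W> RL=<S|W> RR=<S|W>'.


t=1: FL=S FR=S RL=S RR=S
t=4: FL=S FR=S RL=S RR=S
t=5: FL=W FR=S RL=W RR=S
t=6: FL=W FR=S RL=W RR=S
t=10: FL=S FR=S RL=S RR=S
t=12: FL=S FR=S RL=S RR=S
t=13: FL=W FR=S RL=W RR=S
t=15: FL=S FR=W RL=S RR=W

t=1: phase=(2,0,2,0) vs β=6 → FL=S FR=S RL=S RR=S
t=4: phase=(5,3,5,3) vs β=6 → FL=S FR=S RL=S RR=S
t=5: phase=(6,4,6,4) vs β=6 → FL=W FR=S RL=W RR=S
t=6: phase=(7,5,7,5) vs β=6 → FL=W FR=S RL=W RR=S
t=10: phase=(3,1,3,1) vs β=6 → FL=S FR=S RL=S RR=S
t=12: phase=(5,3,5,3) vs β=6 → FL=S FR=S RL=S RR=S
t=13: phase=(6,4,6,4) vs β=6 → FL=W FR=S RL=W RR=S
t=15: phase=(0,6,0,6) vs β=6 → FL=S FR=W RL=S RR=W


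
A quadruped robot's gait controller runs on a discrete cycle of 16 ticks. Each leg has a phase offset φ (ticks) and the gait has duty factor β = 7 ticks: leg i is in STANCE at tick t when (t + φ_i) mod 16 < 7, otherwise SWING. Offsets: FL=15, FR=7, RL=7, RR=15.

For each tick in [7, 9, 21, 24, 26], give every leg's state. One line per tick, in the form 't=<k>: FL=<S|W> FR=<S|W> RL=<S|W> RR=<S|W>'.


t=7: FL=S FR=W RL=W RR=S
t=9: FL=W FR=S RL=S RR=W
t=21: FL=S FR=W RL=W RR=S
t=24: FL=W FR=W RL=W RR=W
t=26: FL=W FR=S RL=S RR=W

t=7: phase=(6,14,14,6) vs β=7 → FL=S FR=W RL=W RR=S
t=9: phase=(8,0,0,8) vs β=7 → FL=W FR=S RL=S RR=W
t=21: phase=(4,12,12,4) vs β=7 → FL=S FR=W RL=W RR=S
t=24: phase=(7,15,15,7) vs β=7 → FL=W FR=W RL=W RR=W
t=26: phase=(9,1,1,9) vs β=7 → FL=W FR=S RL=S RR=W


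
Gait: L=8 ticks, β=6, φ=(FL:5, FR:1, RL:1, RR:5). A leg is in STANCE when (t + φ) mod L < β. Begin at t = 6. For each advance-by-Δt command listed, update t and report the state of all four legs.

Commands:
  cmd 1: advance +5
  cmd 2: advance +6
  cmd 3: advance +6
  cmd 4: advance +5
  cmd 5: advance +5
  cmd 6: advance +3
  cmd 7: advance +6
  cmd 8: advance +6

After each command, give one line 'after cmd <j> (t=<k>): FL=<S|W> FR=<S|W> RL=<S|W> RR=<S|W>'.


after cmd 1 (t=11): FL=S FR=S RL=S RR=S
after cmd 2 (t=17): FL=W FR=S RL=S RR=W
after cmd 3 (t=23): FL=S FR=S RL=S RR=S
after cmd 4 (t=28): FL=S FR=S RL=S RR=S
after cmd 5 (t=33): FL=W FR=S RL=S RR=W
after cmd 6 (t=36): FL=S FR=S RL=S RR=S
after cmd 7 (t=42): FL=W FR=S RL=S RR=W
after cmd 8 (t=48): FL=S FR=S RL=S RR=S

start t=6: FL=S FR=W RL=W RR=S
cmd 1: advance +5 → t=11, phase=(0,4,4,0) → FL=S FR=S RL=S RR=S
cmd 2: advance +6 → t=17, phase=(6,2,2,6) → FL=W FR=S RL=S RR=W
cmd 3: advance +6 → t=23, phase=(4,0,0,4) → FL=S FR=S RL=S RR=S
cmd 4: advance +5 → t=28, phase=(1,5,5,1) → FL=S FR=S RL=S RR=S
cmd 5: advance +5 → t=33, phase=(6,2,2,6) → FL=W FR=S RL=S RR=W
cmd 6: advance +3 → t=36, phase=(1,5,5,1) → FL=S FR=S RL=S RR=S
cmd 7: advance +6 → t=42, phase=(7,3,3,7) → FL=W FR=S RL=S RR=W
cmd 8: advance +6 → t=48, phase=(5,1,1,5) → FL=S FR=S RL=S RR=S


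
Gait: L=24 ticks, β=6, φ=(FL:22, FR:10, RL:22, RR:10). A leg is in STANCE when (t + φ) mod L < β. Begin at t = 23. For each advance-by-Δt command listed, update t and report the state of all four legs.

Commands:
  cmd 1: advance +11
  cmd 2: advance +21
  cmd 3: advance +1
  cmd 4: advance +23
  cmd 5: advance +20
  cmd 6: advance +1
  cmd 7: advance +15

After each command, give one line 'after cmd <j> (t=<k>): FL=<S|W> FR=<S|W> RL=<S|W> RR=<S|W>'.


start t=23: FL=W FR=W RL=W RR=W
cmd 1: advance +11 → t=34, phase=(8,20,8,20) → FL=W FR=W RL=W RR=W
cmd 2: advance +21 → t=55, phase=(5,17,5,17) → FL=S FR=W RL=S RR=W
cmd 3: advance +1 → t=56, phase=(6,18,6,18) → FL=W FR=W RL=W RR=W
cmd 4: advance +23 → t=79, phase=(5,17,5,17) → FL=S FR=W RL=S RR=W
cmd 5: advance +20 → t=99, phase=(1,13,1,13) → FL=S FR=W RL=S RR=W
cmd 6: advance +1 → t=100, phase=(2,14,2,14) → FL=S FR=W RL=S RR=W
cmd 7: advance +15 → t=115, phase=(17,5,17,5) → FL=W FR=S RL=W RR=S

after cmd 1 (t=34): FL=W FR=W RL=W RR=W
after cmd 2 (t=55): FL=S FR=W RL=S RR=W
after cmd 3 (t=56): FL=W FR=W RL=W RR=W
after cmd 4 (t=79): FL=S FR=W RL=S RR=W
after cmd 5 (t=99): FL=S FR=W RL=S RR=W
after cmd 6 (t=100): FL=S FR=W RL=S RR=W
after cmd 7 (t=115): FL=W FR=S RL=W RR=S


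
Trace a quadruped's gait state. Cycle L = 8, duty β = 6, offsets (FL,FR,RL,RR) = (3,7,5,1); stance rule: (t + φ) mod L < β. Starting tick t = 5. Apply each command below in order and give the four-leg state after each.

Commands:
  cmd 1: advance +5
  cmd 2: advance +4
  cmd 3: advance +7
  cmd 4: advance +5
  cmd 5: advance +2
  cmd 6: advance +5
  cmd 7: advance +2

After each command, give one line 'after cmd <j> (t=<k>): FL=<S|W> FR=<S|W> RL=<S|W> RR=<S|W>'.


start t=5: FL=S FR=S RL=S RR=W
cmd 1: advance +5 → t=10, phase=(5,1,7,3) → FL=S FR=S RL=W RR=S
cmd 2: advance +4 → t=14, phase=(1,5,3,7) → FL=S FR=S RL=S RR=W
cmd 3: advance +7 → t=21, phase=(0,4,2,6) → FL=S FR=S RL=S RR=W
cmd 4: advance +5 → t=26, phase=(5,1,7,3) → FL=S FR=S RL=W RR=S
cmd 5: advance +2 → t=28, phase=(7,3,1,5) → FL=W FR=S RL=S RR=S
cmd 6: advance +5 → t=33, phase=(4,0,6,2) → FL=S FR=S RL=W RR=S
cmd 7: advance +2 → t=35, phase=(6,2,0,4) → FL=W FR=S RL=S RR=S

after cmd 1 (t=10): FL=S FR=S RL=W RR=S
after cmd 2 (t=14): FL=S FR=S RL=S RR=W
after cmd 3 (t=21): FL=S FR=S RL=S RR=W
after cmd 4 (t=26): FL=S FR=S RL=W RR=S
after cmd 5 (t=28): FL=W FR=S RL=S RR=S
after cmd 6 (t=33): FL=S FR=S RL=W RR=S
after cmd 7 (t=35): FL=W FR=S RL=S RR=S


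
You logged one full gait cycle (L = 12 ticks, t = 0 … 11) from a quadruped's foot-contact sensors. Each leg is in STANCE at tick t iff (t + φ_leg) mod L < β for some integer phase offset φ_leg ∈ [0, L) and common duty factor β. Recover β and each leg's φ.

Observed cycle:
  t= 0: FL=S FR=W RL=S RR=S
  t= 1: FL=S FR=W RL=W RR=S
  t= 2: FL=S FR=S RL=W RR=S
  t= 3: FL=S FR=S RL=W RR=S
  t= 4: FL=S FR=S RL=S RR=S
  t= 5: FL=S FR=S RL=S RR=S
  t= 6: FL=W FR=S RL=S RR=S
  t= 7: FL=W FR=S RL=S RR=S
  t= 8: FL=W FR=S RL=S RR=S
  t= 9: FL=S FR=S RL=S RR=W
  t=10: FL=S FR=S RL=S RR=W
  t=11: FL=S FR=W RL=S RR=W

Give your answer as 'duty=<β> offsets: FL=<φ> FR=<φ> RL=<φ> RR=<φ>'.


duty=9 offsets: FL=3 FR=10 RL=8 RR=0

duty β = stance ticks per leg = 9
FL: stance ticks = 9; W→S at t=9 → φ=3
FR: stance ticks = 9; W→S at t=2 → φ=10
RL: stance ticks = 9; W→S at t=4 → φ=8
RR: stance ticks = 9; W→S at t=0 → φ=0
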